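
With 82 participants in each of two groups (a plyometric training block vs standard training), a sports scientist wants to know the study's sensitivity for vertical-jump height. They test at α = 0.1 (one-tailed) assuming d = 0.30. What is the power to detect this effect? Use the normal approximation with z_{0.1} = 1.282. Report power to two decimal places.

For two equal groups, power = Φ(d·√(n/2) − z_{α}).
d·√(n/2) = 0.30 × √(82/2) = 0.30 × 6.403 = 1.921.
z_β = 1.921 − 1.282 = 0.639.
Power = Φ(0.639) = 0.739.

power ≈ 0.74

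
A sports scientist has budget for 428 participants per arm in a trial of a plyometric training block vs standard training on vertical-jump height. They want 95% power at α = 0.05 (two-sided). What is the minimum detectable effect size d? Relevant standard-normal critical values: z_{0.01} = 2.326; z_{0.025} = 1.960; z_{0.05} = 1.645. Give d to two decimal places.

For two independent groups of n = 428 each: d_min = (z_{α/2} + z_β)·√(2/n).
z-sum = 1.960 + 1.645 = 3.605.
d_min = 3.605 × √(2/428) = 3.605 × 0.0684 = 0.246.

d_min ≈ 0.25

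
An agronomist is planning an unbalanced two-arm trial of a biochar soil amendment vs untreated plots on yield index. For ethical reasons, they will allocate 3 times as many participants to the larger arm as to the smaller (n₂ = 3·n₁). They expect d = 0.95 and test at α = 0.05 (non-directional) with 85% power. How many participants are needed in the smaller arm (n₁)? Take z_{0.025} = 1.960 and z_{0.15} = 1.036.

With allocation ratio k = n₂/n₁ = 3, Var(x̄₁−x̄₂) = σ²(1/n₁ + 1/(k·n₁)) = σ²·(k+1)/(k·n₁).
So n₁ = (1 + 1/k)·((z_{α/2} + z_β)/d)² = 1.333 × (2.996/0.95)².
n₁ = 1.333 × 9.95 = 13.3.
Round up: n₁ = 14, giving n₂ = 3 × 14 = 42.

n₁ = 14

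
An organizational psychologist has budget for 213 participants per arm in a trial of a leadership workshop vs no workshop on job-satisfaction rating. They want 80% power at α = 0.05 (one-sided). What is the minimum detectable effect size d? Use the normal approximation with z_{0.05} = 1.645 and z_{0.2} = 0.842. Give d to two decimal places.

d_min ≈ 0.24

For two independent groups of n = 213 each: d_min = (z_{α} + z_β)·√(2/n).
z-sum = 1.645 + 0.842 = 2.487.
d_min = 2.487 × √(2/213) = 2.487 × 0.0969 = 0.241.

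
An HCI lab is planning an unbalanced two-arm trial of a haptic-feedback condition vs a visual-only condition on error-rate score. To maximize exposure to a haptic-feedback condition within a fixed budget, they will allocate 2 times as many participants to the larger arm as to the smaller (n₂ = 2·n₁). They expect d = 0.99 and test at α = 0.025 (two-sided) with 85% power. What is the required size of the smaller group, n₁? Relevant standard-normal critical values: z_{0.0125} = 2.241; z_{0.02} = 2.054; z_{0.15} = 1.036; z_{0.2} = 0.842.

With allocation ratio k = n₂/n₁ = 2, Var(x̄₁−x̄₂) = σ²(1/n₁ + 1/(k·n₁)) = σ²·(k+1)/(k·n₁).
So n₁ = (1 + 1/k)·((z_{α/2} + z_β)/d)² = 1.500 × (3.277/0.99)².
n₁ = 1.500 × 10.96 = 16.4.
Round up: n₁ = 17, giving n₂ = 2 × 17 = 34.

n₁ = 17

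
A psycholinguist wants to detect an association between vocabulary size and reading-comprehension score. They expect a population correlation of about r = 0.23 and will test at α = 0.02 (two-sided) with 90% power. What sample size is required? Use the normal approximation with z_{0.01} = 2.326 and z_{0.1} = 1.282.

n = 241

Fisher's z: C = ½·ln((1+r)/(1−r)) = ½·ln(1.5974) = 0.2342.
n = ((z_{α/2} + z_β)/C)² + 3.
(2.326 + 1.282) / 0.2342 = 3.608 / 0.2342 = 15.406.
n = 15.406² + 3 = 237.33 + 3 = 240.3.
Round up.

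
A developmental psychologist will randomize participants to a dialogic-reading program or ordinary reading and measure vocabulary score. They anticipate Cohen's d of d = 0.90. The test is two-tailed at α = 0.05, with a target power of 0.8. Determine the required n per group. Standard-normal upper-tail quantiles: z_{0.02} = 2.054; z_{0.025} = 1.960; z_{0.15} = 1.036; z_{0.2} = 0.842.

n = 20 per group

For two independent groups with equal n: n = 2·((z_{α/2} + z_β) / d)².
z_{α/2} + z_β = 1.960 + 0.842 = 2.802.
n = 2 × (2.802 / 0.90)² = 2 × 3.113² = 2 × 9.69 = 19.4.
Round up to the next whole participant.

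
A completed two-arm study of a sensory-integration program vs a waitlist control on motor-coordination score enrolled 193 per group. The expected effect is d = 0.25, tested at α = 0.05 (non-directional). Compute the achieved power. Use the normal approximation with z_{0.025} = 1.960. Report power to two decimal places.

For two equal groups, power = Φ(d·√(n/2) − z_{α/2}).
d·√(n/2) = 0.25 × √(193/2) = 0.25 × 9.823 = 2.456.
z_β = 2.456 − 1.960 = 0.496.
Power = Φ(0.496) = 0.690.

power ≈ 0.69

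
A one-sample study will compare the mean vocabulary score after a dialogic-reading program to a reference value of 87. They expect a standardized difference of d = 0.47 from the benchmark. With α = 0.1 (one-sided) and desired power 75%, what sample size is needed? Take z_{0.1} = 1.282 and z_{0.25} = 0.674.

n = 18

For a one-sample test: n = ((z_{α} + z_β) / d)².
z_{α} + z_β = 1.282 + 0.674 = 1.956.
n = (1.956 / 0.47)² = 4.162² = 17.32.
Round up.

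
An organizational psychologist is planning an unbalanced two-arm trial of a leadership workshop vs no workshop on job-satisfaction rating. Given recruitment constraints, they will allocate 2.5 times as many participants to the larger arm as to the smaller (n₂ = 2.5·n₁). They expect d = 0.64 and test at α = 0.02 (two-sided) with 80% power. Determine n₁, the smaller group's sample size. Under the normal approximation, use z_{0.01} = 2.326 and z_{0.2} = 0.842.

With allocation ratio k = n₂/n₁ = 2.5, Var(x̄₁−x̄₂) = σ²(1/n₁ + 1/(k·n₁)) = σ²·(k+1)/(k·n₁).
So n₁ = (1 + 1/k)·((z_{α/2} + z_β)/d)² = 1.400 × (3.168/0.64)².
n₁ = 1.400 × 24.50 = 34.3.
Round up: n₁ = 35, giving n₂ = ⌈2.5 × 35⌉ = ⌈87.5⌉ = 88.

n₁ = 35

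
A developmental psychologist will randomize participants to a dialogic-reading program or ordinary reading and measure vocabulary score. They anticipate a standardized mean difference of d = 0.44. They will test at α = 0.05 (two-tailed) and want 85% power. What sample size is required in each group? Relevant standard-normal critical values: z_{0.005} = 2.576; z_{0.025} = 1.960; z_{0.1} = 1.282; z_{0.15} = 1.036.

n = 93 per group

For two independent groups with equal n: n = 2·((z_{α/2} + z_β) / d)².
z_{α/2} + z_β = 1.960 + 1.036 = 2.996.
n = 2 × (2.996 / 0.44)² = 2 × 6.809² = 2 × 46.36 = 92.7.
Round up to the next whole participant.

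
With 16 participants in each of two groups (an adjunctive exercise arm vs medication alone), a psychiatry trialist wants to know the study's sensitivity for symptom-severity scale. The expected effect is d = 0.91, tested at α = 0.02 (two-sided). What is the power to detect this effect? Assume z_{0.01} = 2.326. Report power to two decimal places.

For two equal groups, power = Φ(d·√(n/2) − z_{α/2}).
d·√(n/2) = 0.91 × √(16/2) = 0.91 × 2.828 = 2.574.
z_β = 2.574 − 2.326 = 0.248.
Power = Φ(0.248) = 0.598.

power ≈ 0.60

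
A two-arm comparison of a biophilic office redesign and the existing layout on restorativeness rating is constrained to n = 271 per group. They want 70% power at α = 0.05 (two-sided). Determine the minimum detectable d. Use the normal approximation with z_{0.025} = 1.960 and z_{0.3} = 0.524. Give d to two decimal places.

For two independent groups of n = 271 each: d_min = (z_{α/2} + z_β)·√(2/n).
z-sum = 1.960 + 0.524 = 2.484.
d_min = 2.484 × √(2/271) = 2.484 × 0.0859 = 0.213.

d_min ≈ 0.21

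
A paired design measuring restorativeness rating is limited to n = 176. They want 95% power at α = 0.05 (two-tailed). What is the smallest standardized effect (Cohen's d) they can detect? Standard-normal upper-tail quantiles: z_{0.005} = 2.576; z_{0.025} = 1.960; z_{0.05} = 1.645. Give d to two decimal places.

For a single sample (or paired design) of n = 176: d_min = (z_{α/2} + z_β)/√n.
z-sum = 1.960 + 1.645 = 3.605.
d_min = 3.605 / √176 = 3.605 / 13.266 = 0.272.

d_min ≈ 0.27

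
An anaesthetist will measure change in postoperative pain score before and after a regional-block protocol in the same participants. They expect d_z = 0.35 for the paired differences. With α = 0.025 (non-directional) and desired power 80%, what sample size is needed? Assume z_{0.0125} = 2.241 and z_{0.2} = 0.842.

For a paired (one-sample on differences) test: n = ((z_{α/2} + z_β) / d)².
z_{α/2} + z_β = 2.241 + 0.842 = 3.083.
n = (3.083 / 0.35)² = 8.809² = 77.59.
Round up.

n = 78 pairs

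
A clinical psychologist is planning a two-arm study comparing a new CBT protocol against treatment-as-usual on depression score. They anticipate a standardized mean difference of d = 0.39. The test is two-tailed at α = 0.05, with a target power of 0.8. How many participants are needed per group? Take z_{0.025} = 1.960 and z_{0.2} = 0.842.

n = 104 per group

For two independent groups with equal n: n = 2·((z_{α/2} + z_β) / d)².
z_{α/2} + z_β = 1.960 + 0.842 = 2.802.
n = 2 × (2.802 / 0.39)² = 2 × 7.185² = 2 × 51.62 = 103.2.
Round up to the next whole participant.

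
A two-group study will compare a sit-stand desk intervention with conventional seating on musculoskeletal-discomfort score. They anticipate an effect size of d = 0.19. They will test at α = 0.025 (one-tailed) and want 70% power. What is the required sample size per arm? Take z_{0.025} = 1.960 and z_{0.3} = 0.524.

For two independent groups with equal n: n = 2·((z_{α} + z_β) / d)².
z_{α} + z_β = 1.960 + 0.524 = 2.484.
n = 2 × (2.484 / 0.19)² = 2 × 13.074² = 2 × 170.92 = 341.8.
Round up to the next whole participant.

n = 342 per group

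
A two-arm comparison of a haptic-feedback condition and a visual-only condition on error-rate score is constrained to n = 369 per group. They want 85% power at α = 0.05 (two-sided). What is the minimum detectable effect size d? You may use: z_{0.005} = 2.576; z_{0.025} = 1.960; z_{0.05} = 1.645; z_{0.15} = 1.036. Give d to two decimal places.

For two independent groups of n = 369 each: d_min = (z_{α/2} + z_β)·√(2/n).
z-sum = 1.960 + 1.036 = 2.996.
d_min = 2.996 × √(2/369) = 2.996 × 0.0736 = 0.221.

d_min ≈ 0.22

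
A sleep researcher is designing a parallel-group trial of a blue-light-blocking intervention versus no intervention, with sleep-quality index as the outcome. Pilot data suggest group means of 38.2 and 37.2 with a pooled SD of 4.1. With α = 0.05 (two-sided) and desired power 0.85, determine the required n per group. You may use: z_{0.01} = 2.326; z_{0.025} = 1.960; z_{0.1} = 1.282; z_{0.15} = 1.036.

n = 302 per group

Cohen's d = |M₁ − M₂| / SD_pooled = |38.2 − 37.2| / 4.1 = 1.0 / 4.1 = 0.244.
For two independent groups with equal n: n = 2·((z_{α/2} + z_β) / d)².
z_{α/2} + z_β = 1.960 + 1.036 = 2.996.
n = 2 × (2.996 / 0.244)² = 2 × 12.279² = 2 × 150.77 = 301.5.
Round up to the next whole participant.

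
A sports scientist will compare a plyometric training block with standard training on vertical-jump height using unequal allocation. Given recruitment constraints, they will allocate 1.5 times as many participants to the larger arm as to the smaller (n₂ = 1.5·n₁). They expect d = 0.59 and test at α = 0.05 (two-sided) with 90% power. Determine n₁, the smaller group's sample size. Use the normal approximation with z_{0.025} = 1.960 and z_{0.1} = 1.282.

With allocation ratio k = n₂/n₁ = 1.5, Var(x̄₁−x̄₂) = σ²(1/n₁ + 1/(k·n₁)) = σ²·(k+1)/(k·n₁).
So n₁ = (1 + 1/k)·((z_{α/2} + z_β)/d)² = 1.667 × (3.242/0.59)².
n₁ = 1.667 × 30.19 = 50.3.
Round up: n₁ = 51, giving n₂ = ⌈1.5 × 51⌉ = ⌈76.5⌉ = 77.

n₁ = 51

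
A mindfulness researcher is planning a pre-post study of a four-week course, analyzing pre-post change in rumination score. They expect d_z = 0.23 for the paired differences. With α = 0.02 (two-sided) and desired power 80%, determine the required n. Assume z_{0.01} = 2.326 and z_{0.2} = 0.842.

n = 190 pairs

For a paired (one-sample on differences) test: n = ((z_{α/2} + z_β) / d)².
z_{α/2} + z_β = 2.326 + 0.842 = 3.168.
n = (3.168 / 0.23)² = 13.774² = 189.72.
Round up.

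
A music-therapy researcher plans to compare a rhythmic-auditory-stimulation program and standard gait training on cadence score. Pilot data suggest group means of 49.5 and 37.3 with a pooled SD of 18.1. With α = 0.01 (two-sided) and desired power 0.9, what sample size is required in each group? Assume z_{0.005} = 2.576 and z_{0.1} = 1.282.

n = 66 per group

Cohen's d = |M₁ − M₂| / SD_pooled = |49.5 − 37.3| / 18.1 = 12.2 / 18.1 = 0.674.
For two independent groups with equal n: n = 2·((z_{α/2} + z_β) / d)².
z_{α/2} + z_β = 2.576 + 1.282 = 3.858.
n = 2 × (3.858 / 0.674)² = 2 × 5.724² = 2 × 32.76 = 65.5.
Round up to the next whole participant.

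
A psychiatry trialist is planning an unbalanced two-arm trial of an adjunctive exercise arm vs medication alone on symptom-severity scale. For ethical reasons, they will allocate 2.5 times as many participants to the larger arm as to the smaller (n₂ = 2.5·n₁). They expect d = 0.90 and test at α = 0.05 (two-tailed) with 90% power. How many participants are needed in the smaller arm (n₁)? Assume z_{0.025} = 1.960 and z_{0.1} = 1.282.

With allocation ratio k = n₂/n₁ = 2.5, Var(x̄₁−x̄₂) = σ²(1/n₁ + 1/(k·n₁)) = σ²·(k+1)/(k·n₁).
So n₁ = (1 + 1/k)·((z_{α/2} + z_β)/d)² = 1.400 × (3.242/0.90)².
n₁ = 1.400 × 12.98 = 18.2.
Round up: n₁ = 19, giving n₂ = ⌈2.5 × 19⌉ = ⌈47.5⌉ = 48.

n₁ = 19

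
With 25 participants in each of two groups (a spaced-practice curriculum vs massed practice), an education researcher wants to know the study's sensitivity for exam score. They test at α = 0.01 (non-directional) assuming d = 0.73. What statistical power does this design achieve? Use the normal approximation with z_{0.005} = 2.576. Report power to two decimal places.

For two equal groups, power = Φ(d·√(n/2) − z_{α/2}).
d·√(n/2) = 0.73 × √(25/2) = 0.73 × 3.536 = 2.581.
z_β = 2.581 − 2.576 = 0.005.
Power = Φ(0.005) = 0.502.

power ≈ 0.50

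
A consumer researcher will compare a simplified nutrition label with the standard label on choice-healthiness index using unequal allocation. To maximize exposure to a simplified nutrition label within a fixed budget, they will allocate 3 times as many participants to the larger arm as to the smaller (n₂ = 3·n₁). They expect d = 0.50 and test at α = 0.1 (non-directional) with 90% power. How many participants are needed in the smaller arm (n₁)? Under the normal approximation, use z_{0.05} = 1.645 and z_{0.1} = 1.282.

n₁ = 46

With allocation ratio k = n₂/n₁ = 3, Var(x̄₁−x̄₂) = σ²(1/n₁ + 1/(k·n₁)) = σ²·(k+1)/(k·n₁).
So n₁ = (1 + 1/k)·((z_{α/2} + z_β)/d)² = 1.333 × (2.927/0.50)².
n₁ = 1.333 × 34.27 = 45.7.
Round up: n₁ = 46, giving n₂ = 3 × 46 = 138.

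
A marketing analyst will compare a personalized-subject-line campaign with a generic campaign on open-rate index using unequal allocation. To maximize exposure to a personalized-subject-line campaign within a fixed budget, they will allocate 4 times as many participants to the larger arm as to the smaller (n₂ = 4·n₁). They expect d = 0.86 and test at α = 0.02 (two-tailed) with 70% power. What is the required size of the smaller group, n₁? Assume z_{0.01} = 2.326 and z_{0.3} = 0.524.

n₁ = 14

With allocation ratio k = n₂/n₁ = 4, Var(x̄₁−x̄₂) = σ²(1/n₁ + 1/(k·n₁)) = σ²·(k+1)/(k·n₁).
So n₁ = (1 + 1/k)·((z_{α/2} + z_β)/d)² = 1.250 × (2.850/0.86)².
n₁ = 1.250 × 10.98 = 13.7.
Round up: n₁ = 14, giving n₂ = 4 × 14 = 56.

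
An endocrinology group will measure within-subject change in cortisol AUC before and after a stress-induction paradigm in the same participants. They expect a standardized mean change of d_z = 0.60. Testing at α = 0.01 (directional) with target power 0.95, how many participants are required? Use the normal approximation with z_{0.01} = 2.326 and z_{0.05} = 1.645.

For a paired (one-sample on differences) test: n = ((z_{α} + z_β) / d)².
z_{α} + z_β = 2.326 + 1.645 = 3.971.
n = (3.971 / 0.60)² = 6.618² = 43.80.
Round up.

n = 44 pairs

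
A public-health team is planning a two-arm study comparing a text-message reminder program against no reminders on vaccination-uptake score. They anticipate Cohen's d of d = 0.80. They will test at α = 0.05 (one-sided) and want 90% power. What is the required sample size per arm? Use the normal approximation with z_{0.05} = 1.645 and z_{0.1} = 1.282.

n = 27 per group

For two independent groups with equal n: n = 2·((z_{α} + z_β) / d)².
z_{α} + z_β = 1.645 + 1.282 = 2.927.
n = 2 × (2.927 / 0.80)² = 2 × 3.659² = 2 × 13.39 = 26.8.
Round up to the next whole participant.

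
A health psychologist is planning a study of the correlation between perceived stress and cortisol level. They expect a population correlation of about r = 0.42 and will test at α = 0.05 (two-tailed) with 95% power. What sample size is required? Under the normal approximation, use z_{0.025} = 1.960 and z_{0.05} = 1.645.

n = 68

Fisher's z: C = ½·ln((1+r)/(1−r)) = ½·ln(2.4483) = 0.4477.
n = ((z_{α/2} + z_β)/C)² + 3.
(1.960 + 1.645) / 0.4477 = 3.605 / 0.4477 = 8.052.
n = 8.052² + 3 = 64.84 + 3 = 67.8.
Round up.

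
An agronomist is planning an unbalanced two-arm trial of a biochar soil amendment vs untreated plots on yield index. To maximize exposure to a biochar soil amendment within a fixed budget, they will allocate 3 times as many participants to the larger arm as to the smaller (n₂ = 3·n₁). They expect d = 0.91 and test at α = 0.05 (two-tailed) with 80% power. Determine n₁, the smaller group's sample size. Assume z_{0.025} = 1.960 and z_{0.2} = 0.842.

n₁ = 13

With allocation ratio k = n₂/n₁ = 3, Var(x̄₁−x̄₂) = σ²(1/n₁ + 1/(k·n₁)) = σ²·(k+1)/(k·n₁).
So n₁ = (1 + 1/k)·((z_{α/2} + z_β)/d)² = 1.333 × (2.802/0.91)².
n₁ = 1.333 × 9.48 = 12.6.
Round up: n₁ = 13, giving n₂ = 3 × 13 = 39.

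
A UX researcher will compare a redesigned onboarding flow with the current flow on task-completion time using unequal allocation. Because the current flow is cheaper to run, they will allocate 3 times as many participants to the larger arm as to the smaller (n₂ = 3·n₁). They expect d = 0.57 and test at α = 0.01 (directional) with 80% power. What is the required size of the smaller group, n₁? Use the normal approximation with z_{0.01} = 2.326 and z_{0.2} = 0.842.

n₁ = 42

With allocation ratio k = n₂/n₁ = 3, Var(x̄₁−x̄₂) = σ²(1/n₁ + 1/(k·n₁)) = σ²·(k+1)/(k·n₁).
So n₁ = (1 + 1/k)·((z_{α} + z_β)/d)² = 1.333 × (3.168/0.57)².
n₁ = 1.333 × 30.89 = 41.2.
Round up: n₁ = 42, giving n₂ = 3 × 42 = 126.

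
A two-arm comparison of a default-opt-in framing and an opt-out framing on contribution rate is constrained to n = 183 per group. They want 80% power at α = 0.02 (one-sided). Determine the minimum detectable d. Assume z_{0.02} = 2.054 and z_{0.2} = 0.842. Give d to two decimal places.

d_min ≈ 0.30

For two independent groups of n = 183 each: d_min = (z_{α} + z_β)·√(2/n).
z-sum = 2.054 + 0.842 = 2.896.
d_min = 2.896 × √(2/183) = 2.896 × 0.1045 = 0.303.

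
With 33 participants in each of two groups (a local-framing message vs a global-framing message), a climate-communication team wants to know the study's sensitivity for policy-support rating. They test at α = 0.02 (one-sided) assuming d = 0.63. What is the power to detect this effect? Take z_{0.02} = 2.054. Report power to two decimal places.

For two equal groups, power = Φ(d·√(n/2) − z_{α}).
d·√(n/2) = 0.63 × √(33/2) = 0.63 × 4.062 = 2.559.
z_β = 2.559 − 2.054 = 0.505.
Power = Φ(0.505) = 0.693.

power ≈ 0.69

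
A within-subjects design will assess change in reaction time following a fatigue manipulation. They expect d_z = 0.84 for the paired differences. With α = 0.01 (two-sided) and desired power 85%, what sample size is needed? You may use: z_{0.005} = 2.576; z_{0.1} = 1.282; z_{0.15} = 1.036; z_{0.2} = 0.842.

n = 19 pairs

For a paired (one-sample on differences) test: n = ((z_{α/2} + z_β) / d)².
z_{α/2} + z_β = 2.576 + 1.036 = 3.612.
n = (3.612 / 0.84)² = 4.300² = 18.49.
Round up.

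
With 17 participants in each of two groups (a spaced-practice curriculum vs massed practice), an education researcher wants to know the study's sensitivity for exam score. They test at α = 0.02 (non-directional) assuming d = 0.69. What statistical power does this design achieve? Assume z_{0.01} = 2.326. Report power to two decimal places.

For two equal groups, power = Φ(d·√(n/2) − z_{α/2}).
d·√(n/2) = 0.69 × √(17/2) = 0.69 × 2.915 = 2.012.
z_β = 2.012 − 2.326 = -0.314.
Power = Φ(-0.314) = 0.377.

power ≈ 0.38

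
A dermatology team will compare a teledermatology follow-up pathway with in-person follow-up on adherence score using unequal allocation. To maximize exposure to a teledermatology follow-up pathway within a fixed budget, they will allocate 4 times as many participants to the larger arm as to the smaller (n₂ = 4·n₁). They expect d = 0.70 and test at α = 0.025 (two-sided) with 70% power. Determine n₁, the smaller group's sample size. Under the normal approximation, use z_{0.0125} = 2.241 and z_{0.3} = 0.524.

With allocation ratio k = n₂/n₁ = 4, Var(x̄₁−x̄₂) = σ²(1/n₁ + 1/(k·n₁)) = σ²·(k+1)/(k·n₁).
So n₁ = (1 + 1/k)·((z_{α/2} + z_β)/d)² = 1.250 × (2.765/0.70)².
n₁ = 1.250 × 15.60 = 19.5.
Round up: n₁ = 20, giving n₂ = 4 × 20 = 80.

n₁ = 20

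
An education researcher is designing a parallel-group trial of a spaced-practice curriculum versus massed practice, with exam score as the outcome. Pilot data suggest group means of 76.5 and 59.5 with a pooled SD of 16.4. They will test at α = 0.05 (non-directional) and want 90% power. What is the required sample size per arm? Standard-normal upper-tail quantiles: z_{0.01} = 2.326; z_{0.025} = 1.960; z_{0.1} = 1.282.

n = 20 per group

Cohen's d = |M₁ − M₂| / SD_pooled = |76.5 − 59.5| / 16.4 = 17.0 / 16.4 = 1.037.
For two independent groups with equal n: n = 2·((z_{α/2} + z_β) / d)².
z_{α/2} + z_β = 1.960 + 1.282 = 3.242.
n = 2 × (3.242 / 1.037)² = 2 × 3.126² = 2 × 9.77 = 19.5.
Round up to the next whole participant.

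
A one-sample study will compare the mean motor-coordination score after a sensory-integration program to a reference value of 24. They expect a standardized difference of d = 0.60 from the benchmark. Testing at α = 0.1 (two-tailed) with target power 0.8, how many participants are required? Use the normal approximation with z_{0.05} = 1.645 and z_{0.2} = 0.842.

For a one-sample test: n = ((z_{α/2} + z_β) / d)².
z_{α/2} + z_β = 1.645 + 0.842 = 2.487.
n = (2.487 / 0.60)² = 4.145² = 17.18.
Round up.

n = 18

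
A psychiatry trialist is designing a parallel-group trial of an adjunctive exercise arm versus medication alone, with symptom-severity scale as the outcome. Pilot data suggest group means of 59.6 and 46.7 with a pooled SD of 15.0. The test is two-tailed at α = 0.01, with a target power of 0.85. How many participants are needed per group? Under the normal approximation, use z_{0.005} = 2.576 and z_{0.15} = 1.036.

Cohen's d = |M₁ − M₂| / SD_pooled = |59.6 − 46.7| / 15.0 = 12.9 / 15.0 = 0.860.
For two independent groups with equal n: n = 2·((z_{α/2} + z_β) / d)².
z_{α/2} + z_β = 2.576 + 1.036 = 3.612.
n = 2 × (3.612 / 0.860)² = 2 × 4.200² = 2 × 17.64 = 35.3.
Round up to the next whole participant.

n = 36 per group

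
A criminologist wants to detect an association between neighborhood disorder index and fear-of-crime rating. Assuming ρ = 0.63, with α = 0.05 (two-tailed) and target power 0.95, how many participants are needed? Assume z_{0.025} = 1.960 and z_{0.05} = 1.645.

n = 27

Fisher's z: C = ½·ln((1+r)/(1−r)) = ½·ln(4.4054) = 0.7414.
n = ((z_{α/2} + z_β)/C)² + 3.
(1.960 + 1.645) / 0.7414 = 3.605 / 0.7414 = 4.862.
n = 4.862² + 3 = 23.64 + 3 = 26.6.
Round up.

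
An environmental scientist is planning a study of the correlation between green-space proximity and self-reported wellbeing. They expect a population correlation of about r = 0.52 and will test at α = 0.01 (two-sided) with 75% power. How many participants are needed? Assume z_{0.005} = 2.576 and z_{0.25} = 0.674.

n = 35

Fisher's z: C = ½·ln((1+r)/(1−r)) = ½·ln(3.1667) = 0.5763.
n = ((z_{α/2} + z_β)/C)² + 3.
(2.576 + 0.674) / 0.5763 = 3.250 / 0.5763 = 5.639.
n = 5.639² + 3 = 31.80 + 3 = 34.8.
Round up.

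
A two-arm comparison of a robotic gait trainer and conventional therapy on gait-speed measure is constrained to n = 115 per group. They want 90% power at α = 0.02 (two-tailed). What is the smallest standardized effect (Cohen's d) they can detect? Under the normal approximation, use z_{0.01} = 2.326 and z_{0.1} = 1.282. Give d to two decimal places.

For two independent groups of n = 115 each: d_min = (z_{α/2} + z_β)·√(2/n).
z-sum = 2.326 + 1.282 = 3.608.
d_min = 3.608 × √(2/115) = 3.608 × 0.1319 = 0.476.

d_min ≈ 0.48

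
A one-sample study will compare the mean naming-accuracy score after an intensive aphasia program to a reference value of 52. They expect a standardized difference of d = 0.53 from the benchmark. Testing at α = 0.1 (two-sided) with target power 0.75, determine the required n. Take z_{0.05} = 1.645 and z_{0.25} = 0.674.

For a one-sample test: n = ((z_{α/2} + z_β) / d)².
z_{α/2} + z_β = 1.645 + 0.674 = 2.319.
n = (2.319 / 0.53)² = 4.375² = 19.14.
Round up.

n = 20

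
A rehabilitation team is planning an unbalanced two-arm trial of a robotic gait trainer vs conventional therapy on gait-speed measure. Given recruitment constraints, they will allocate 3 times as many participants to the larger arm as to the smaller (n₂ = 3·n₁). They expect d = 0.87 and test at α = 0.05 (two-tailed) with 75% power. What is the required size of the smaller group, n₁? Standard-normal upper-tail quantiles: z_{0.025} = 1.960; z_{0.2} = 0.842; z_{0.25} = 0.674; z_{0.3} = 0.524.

With allocation ratio k = n₂/n₁ = 3, Var(x̄₁−x̄₂) = σ²(1/n₁ + 1/(k·n₁)) = σ²·(k+1)/(k·n₁).
So n₁ = (1 + 1/k)·((z_{α/2} + z_β)/d)² = 1.333 × (2.634/0.87)².
n₁ = 1.333 × 9.17 = 12.2.
Round up: n₁ = 13, giving n₂ = 3 × 13 = 39.

n₁ = 13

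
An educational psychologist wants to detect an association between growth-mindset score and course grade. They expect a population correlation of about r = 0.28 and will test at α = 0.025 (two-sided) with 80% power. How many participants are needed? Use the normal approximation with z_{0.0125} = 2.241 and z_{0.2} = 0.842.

Fisher's z: C = ½·ln((1+r)/(1−r)) = ½·ln(1.7778) = 0.2877.
n = ((z_{α/2} + z_β)/C)² + 3.
(2.241 + 0.842) / 0.2877 = 3.083 / 0.2877 = 10.716.
n = 10.716² + 3 = 114.83 + 3 = 117.8.
Round up.

n = 118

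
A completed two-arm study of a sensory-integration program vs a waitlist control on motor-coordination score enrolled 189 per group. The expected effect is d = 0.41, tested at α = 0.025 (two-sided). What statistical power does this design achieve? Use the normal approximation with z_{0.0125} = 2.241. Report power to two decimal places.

For two equal groups, power = Φ(d·√(n/2) − z_{α/2}).
d·√(n/2) = 0.41 × √(189/2) = 0.41 × 9.721 = 3.986.
z_β = 3.986 − 2.241 = 1.745.
Power = Φ(1.745) = 0.959.

power ≈ 0.96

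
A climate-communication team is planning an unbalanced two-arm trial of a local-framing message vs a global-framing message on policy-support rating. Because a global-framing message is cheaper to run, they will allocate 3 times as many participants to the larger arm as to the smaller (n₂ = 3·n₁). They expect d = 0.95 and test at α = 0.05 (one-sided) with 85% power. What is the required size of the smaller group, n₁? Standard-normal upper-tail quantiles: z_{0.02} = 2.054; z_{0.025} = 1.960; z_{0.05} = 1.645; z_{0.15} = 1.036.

n₁ = 11

With allocation ratio k = n₂/n₁ = 3, Var(x̄₁−x̄₂) = σ²(1/n₁ + 1/(k·n₁)) = σ²·(k+1)/(k·n₁).
So n₁ = (1 + 1/k)·((z_{α} + z_β)/d)² = 1.333 × (2.681/0.95)².
n₁ = 1.333 × 7.96 = 10.6.
Round up: n₁ = 11, giving n₂ = 3 × 11 = 33.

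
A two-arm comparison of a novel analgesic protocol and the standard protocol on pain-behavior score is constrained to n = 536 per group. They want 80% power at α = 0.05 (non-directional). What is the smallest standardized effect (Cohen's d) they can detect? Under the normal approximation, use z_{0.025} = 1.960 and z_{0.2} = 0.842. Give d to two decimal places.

For two independent groups of n = 536 each: d_min = (z_{α/2} + z_β)·√(2/n).
z-sum = 1.960 + 0.842 = 2.802.
d_min = 2.802 × √(2/536) = 2.802 × 0.0611 = 0.171.

d_min ≈ 0.17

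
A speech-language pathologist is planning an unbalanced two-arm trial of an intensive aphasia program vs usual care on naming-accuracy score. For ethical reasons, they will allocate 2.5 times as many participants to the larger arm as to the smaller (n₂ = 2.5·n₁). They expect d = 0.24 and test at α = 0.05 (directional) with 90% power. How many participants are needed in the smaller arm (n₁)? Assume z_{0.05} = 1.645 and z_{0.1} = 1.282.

n₁ = 209

With allocation ratio k = n₂/n₁ = 2.5, Var(x̄₁−x̄₂) = σ²(1/n₁ + 1/(k·n₁)) = σ²·(k+1)/(k·n₁).
So n₁ = (1 + 1/k)·((z_{α} + z_β)/d)² = 1.400 × (2.927/0.24)².
n₁ = 1.400 × 148.74 = 208.2.
Round up: n₁ = 209, giving n₂ = ⌈2.5 × 209⌉ = ⌈522.5⌉ = 523.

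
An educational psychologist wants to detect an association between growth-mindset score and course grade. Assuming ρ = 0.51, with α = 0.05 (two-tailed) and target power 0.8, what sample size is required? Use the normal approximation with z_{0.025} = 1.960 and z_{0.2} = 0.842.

n = 28

Fisher's z: C = ½·ln((1+r)/(1−r)) = ½·ln(3.0816) = 0.5627.
n = ((z_{α/2} + z_β)/C)² + 3.
(1.960 + 0.842) / 0.5627 = 2.802 / 0.5627 = 4.980.
n = 4.980² + 3 = 24.80 + 3 = 27.8.
Round up.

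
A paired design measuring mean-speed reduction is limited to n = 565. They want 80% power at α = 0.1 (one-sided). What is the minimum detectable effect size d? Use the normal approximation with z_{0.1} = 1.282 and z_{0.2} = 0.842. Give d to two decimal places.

d_min ≈ 0.09

For a single sample (or paired design) of n = 565: d_min = (z_{α} + z_β)/√n.
z-sum = 1.282 + 0.842 = 2.124.
d_min = 2.124 / √565 = 2.124 / 23.770 = 0.089.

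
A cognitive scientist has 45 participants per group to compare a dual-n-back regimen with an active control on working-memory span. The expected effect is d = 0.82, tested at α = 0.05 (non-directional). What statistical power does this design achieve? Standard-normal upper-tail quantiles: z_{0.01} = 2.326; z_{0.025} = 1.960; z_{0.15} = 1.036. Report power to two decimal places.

power ≈ 0.97

For two equal groups, power = Φ(d·√(n/2) − z_{α/2}).
d·√(n/2) = 0.82 × √(45/2) = 0.82 × 4.743 = 3.890.
z_β = 3.890 − 1.960 = 1.930.
Power = Φ(1.930) = 0.973.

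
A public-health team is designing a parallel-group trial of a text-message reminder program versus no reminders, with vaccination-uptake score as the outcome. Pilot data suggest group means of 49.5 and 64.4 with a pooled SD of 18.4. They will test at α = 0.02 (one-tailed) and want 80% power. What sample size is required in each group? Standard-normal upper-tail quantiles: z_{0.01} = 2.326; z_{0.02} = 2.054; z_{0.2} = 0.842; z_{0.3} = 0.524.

n = 26 per group

Cohen's d = |M₁ − M₂| / SD_pooled = |49.5 − 64.4| / 18.4 = 14.9 / 18.4 = 0.810.
For two independent groups with equal n: n = 2·((z_{α} + z_β) / d)².
z_{α} + z_β = 2.054 + 0.842 = 2.896.
n = 2 × (2.896 / 0.810)² = 2 × 3.575² = 2 × 12.78 = 25.6.
Round up to the next whole participant.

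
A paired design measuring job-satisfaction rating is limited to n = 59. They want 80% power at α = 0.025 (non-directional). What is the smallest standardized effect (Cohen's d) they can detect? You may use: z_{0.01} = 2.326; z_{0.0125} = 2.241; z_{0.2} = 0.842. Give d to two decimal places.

For a single sample (or paired design) of n = 59: d_min = (z_{α/2} + z_β)/√n.
z-sum = 2.241 + 0.842 = 3.083.
d_min = 3.083 / √59 = 3.083 / 7.681 = 0.401.

d_min ≈ 0.40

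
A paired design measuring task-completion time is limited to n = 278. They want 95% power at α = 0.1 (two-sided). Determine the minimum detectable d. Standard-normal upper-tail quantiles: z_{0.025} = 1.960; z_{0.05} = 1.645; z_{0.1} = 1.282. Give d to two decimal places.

For a single sample (or paired design) of n = 278: d_min = (z_{α/2} + z_β)/√n.
z-sum = 1.645 + 1.645 = 3.290.
d_min = 3.290 / √278 = 3.290 / 16.673 = 0.197.

d_min ≈ 0.20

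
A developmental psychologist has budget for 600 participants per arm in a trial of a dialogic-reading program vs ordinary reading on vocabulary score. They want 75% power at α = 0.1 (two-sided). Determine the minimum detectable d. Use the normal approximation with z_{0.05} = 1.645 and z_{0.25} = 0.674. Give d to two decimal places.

d_min ≈ 0.13

For two independent groups of n = 600 each: d_min = (z_{α/2} + z_β)·√(2/n).
z-sum = 1.645 + 0.674 = 2.319.
d_min = 2.319 × √(2/600) = 2.319 × 0.0577 = 0.134.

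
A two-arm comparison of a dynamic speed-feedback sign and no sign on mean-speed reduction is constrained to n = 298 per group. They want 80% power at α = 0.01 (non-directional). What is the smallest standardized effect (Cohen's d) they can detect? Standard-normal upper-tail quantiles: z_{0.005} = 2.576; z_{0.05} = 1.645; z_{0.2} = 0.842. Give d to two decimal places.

d_min ≈ 0.28

For two independent groups of n = 298 each: d_min = (z_{α/2} + z_β)·√(2/n).
z-sum = 2.576 + 0.842 = 3.418.
d_min = 3.418 × √(2/298) = 3.418 × 0.0819 = 0.280.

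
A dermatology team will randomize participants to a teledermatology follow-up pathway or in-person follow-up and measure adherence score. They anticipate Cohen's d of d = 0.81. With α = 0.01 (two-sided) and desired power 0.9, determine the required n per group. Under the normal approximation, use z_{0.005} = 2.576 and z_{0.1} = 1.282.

For two independent groups with equal n: n = 2·((z_{α/2} + z_β) / d)².
z_{α/2} + z_β = 2.576 + 1.282 = 3.858.
n = 2 × (3.858 / 0.81)² = 2 × 4.763² = 2 × 22.69 = 45.4.
Round up to the next whole participant.

n = 46 per group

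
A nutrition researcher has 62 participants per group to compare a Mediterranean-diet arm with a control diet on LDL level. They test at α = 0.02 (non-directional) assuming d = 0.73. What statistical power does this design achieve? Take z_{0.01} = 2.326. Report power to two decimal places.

power ≈ 0.96

For two equal groups, power = Φ(d·√(n/2) − z_{α/2}).
d·√(n/2) = 0.73 × √(62/2) = 0.73 × 5.568 = 4.064.
z_β = 4.064 − 2.326 = 1.738.
Power = Φ(1.738) = 0.959.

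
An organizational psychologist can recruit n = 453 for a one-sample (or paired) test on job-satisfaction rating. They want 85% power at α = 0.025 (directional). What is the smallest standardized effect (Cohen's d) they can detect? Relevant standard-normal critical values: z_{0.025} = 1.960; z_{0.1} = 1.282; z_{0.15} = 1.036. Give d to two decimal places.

d_min ≈ 0.14

For a single sample (or paired design) of n = 453: d_min = (z_{α} + z_β)/√n.
z-sum = 1.960 + 1.036 = 2.996.
d_min = 2.996 / √453 = 2.996 / 21.284 = 0.141.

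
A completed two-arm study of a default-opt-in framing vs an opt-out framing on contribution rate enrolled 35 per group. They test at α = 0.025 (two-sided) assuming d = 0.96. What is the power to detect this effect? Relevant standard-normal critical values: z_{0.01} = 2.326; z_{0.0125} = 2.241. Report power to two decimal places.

For two equal groups, power = Φ(d·√(n/2) − z_{α/2}).
d·√(n/2) = 0.96 × √(35/2) = 0.96 × 4.183 = 4.016.
z_β = 4.016 − 2.241 = 1.775.
Power = Φ(1.775) = 0.962.

power ≈ 0.96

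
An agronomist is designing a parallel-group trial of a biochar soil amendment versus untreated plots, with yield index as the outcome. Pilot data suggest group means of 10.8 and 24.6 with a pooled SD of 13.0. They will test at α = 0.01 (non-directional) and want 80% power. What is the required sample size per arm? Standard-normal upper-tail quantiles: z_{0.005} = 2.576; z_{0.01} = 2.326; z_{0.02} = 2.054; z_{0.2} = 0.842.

n = 21 per group

Cohen's d = |M₁ − M₂| / SD_pooled = |10.8 − 24.6| / 13.0 = 13.8 / 13.0 = 1.062.
For two independent groups with equal n: n = 2·((z_{α/2} + z_β) / d)².
z_{α/2} + z_β = 2.576 + 0.842 = 3.418.
n = 2 × (3.418 / 1.062)² = 2 × 3.218² = 2 × 10.36 = 20.7.
Round up to the next whole participant.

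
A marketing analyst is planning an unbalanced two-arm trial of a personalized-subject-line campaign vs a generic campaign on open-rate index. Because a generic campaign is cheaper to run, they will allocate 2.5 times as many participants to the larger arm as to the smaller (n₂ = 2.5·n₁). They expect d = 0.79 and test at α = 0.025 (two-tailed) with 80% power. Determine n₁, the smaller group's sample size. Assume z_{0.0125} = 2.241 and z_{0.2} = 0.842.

n₁ = 22

With allocation ratio k = n₂/n₁ = 2.5, Var(x̄₁−x̄₂) = σ²(1/n₁ + 1/(k·n₁)) = σ²·(k+1)/(k·n₁).
So n₁ = (1 + 1/k)·((z_{α/2} + z_β)/d)² = 1.400 × (3.083/0.79)².
n₁ = 1.400 × 15.23 = 21.3.
Round up: n₁ = 22, giving n₂ = 2.5 × 22 = 55.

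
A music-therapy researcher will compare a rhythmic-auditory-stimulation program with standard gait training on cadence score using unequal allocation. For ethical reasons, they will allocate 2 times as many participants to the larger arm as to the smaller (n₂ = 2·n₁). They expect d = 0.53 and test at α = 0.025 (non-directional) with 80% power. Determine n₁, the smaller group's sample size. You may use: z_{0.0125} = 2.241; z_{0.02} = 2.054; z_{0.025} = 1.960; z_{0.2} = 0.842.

n₁ = 51

With allocation ratio k = n₂/n₁ = 2, Var(x̄₁−x̄₂) = σ²(1/n₁ + 1/(k·n₁)) = σ²·(k+1)/(k·n₁).
So n₁ = (1 + 1/k)·((z_{α/2} + z_β)/d)² = 1.500 × (3.083/0.53)².
n₁ = 1.500 × 33.84 = 50.8.
Round up: n₁ = 51, giving n₂ = 2 × 51 = 102.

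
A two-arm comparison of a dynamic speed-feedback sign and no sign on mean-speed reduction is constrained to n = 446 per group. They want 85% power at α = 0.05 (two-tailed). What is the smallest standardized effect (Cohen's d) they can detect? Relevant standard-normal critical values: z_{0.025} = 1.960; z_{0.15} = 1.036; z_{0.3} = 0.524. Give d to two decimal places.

d_min ≈ 0.20

For two independent groups of n = 446 each: d_min = (z_{α/2} + z_β)·√(2/n).
z-sum = 1.960 + 1.036 = 2.996.
d_min = 2.996 × √(2/446) = 2.996 × 0.0670 = 0.201.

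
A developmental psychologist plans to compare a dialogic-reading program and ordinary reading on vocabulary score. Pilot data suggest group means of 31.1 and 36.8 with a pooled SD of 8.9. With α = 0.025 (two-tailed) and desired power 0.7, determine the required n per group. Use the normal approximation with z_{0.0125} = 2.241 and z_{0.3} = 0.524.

Cohen's d = |M₁ − M₂| / SD_pooled = |31.1 − 36.8| / 8.9 = 5.7 / 8.9 = 0.640.
For two independent groups with equal n: n = 2·((z_{α/2} + z_β) / d)².
z_{α/2} + z_β = 2.241 + 0.524 = 2.765.
n = 2 × (2.765 / 0.640)² = 2 × 4.320² = 2 × 18.67 = 37.3.
Round up to the next whole participant.

n = 38 per group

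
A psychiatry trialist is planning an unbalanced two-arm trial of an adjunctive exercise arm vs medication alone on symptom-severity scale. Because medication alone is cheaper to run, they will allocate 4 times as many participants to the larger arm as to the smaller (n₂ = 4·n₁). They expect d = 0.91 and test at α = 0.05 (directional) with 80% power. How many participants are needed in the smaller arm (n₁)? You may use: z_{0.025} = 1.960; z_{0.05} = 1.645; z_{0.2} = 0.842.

With allocation ratio k = n₂/n₁ = 4, Var(x̄₁−x̄₂) = σ²(1/n₁ + 1/(k·n₁)) = σ²·(k+1)/(k·n₁).
So n₁ = (1 + 1/k)·((z_{α} + z_β)/d)² = 1.250 × (2.487/0.91)².
n₁ = 1.250 × 7.47 = 9.3.
Round up: n₁ = 10, giving n₂ = 4 × 10 = 40.

n₁ = 10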